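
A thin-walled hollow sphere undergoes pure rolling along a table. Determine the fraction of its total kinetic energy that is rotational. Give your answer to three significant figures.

For this body I = (2/3)MR², i.e. k = I/(MR²) = 2/3.
Since ω = v/R, the translational part is ½Mv² and the rotational part is ½I(v/R)² = ½kMv²; the total is ½(1+k)Mv².
The rotational fraction is therefore k/(1+k) = (2/3)/1.667 ≈ 0.400.

fraction ≈ 0.400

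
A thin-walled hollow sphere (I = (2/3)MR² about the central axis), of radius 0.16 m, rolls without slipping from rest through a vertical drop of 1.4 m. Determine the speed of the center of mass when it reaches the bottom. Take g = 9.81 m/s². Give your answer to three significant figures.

The moment of inertia is (2/3)MR², giving k ≡ I/(MR²) = 2/3.
Since it rolls without slipping, ω = v/R and KE = ½Mv² + ½Iω² = ½(1+k)Mv² = (5/6)Mv².
Setting Mgh = (5/6)Mv² gives v = √(2gh/(1+k)) = √(2·9.81·1.4/1.667) ≈ 4.06 m/s.

v ≈ 4.06 m/s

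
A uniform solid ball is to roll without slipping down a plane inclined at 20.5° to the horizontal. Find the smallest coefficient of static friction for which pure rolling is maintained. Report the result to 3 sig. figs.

Here I = (2/5)MR², so the shape factor k = I/(MR²) = 0.4.
Translational: Mg sinθ − f = Ma. Rotational about the CM: fR = Iα = kMRa, so f = kMa.
These give a = g sinθ/(1+k) and the required friction f = kMg sinθ/(1+k).
With N = Mg cosθ, the no-slip condition f ≤ μN gives μ_min = f/N = k tanθ/(1+k).
μ_min = 0.4 × tan20.5° / 1.4 ≈ 0.107.

μ_min ≈ 0.107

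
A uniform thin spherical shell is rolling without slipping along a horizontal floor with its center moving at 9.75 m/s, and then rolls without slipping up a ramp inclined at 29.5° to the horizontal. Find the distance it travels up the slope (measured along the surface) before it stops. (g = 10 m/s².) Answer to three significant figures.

For this body I = (2/3)MR², i.e. k = I/(MR²) = 2/3.
Rolling without slipping gives ω = v/R, so the total kinetic energy is ½Mv² + ½Iω² = ½(1+k)Mv² = (5/6)Mv².
Setting this equal to Mgh gives the vertical rise h = (1+k)v₀²/(2g) = 1.667×9.75²/(2×10) = 7.922 m.
Along the incline, d = h/sinθ = 7.922/sin29.5° ≈ 16.1 m.

d ≈ 16.1 m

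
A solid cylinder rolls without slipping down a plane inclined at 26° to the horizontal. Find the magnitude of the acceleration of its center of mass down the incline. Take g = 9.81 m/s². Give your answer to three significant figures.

With I = (1/2)MR², the ratio k = I/(MR²) is 0.5.
Newton's second law down the slope: Mg sinθ − f = Ma. The torque equation fR = Iα (with α = a/R) gives f = kMa.
Eliminating f: Mg sinθ = (1+k)Ma, so a = g sinθ/(1+k) = 9.81 × sin26° / 1.5 ≈ 2.87 m/s².

a ≈ 2.87 m/s²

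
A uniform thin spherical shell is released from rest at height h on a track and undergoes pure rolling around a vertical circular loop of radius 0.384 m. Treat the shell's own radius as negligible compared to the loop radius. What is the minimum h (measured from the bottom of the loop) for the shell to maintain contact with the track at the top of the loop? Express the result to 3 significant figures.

The moment of inertia is (2/3)MR², giving k ≡ I/(MR²) = 2/3.
At the top of the loop, the minimum-contact condition is Mg = Mv_top²/r, so v_top² = gr.
With ω = v/R, the kinetic energy at speed v is ½(1+k)Mv² = (5/6)Mv².
Energy conservation from release (height h) to the top (height 2r): Mgh = Mg(2r) + (5/6)M·gr.
Thus h_min = 2r + (1+k)r/2 = r(2 + 1.667/2) = 0.384 × 2.833 ≈ 1.09 m.

h_min ≈ 1.09 m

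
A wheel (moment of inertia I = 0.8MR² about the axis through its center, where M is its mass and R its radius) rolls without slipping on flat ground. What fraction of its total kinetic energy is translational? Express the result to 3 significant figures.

With I = 0.8MR², the ratio k = I/(MR²) is 0.8.
Since ω = v/R, the translational part is ½Mv² and the rotational part is ½I(v/R)² = ½kMv²; the total is ½(1+k)Mv².
The translational fraction is therefore 1/(1+k) = 1/1.8 ≈ 0.556.

fraction ≈ 0.556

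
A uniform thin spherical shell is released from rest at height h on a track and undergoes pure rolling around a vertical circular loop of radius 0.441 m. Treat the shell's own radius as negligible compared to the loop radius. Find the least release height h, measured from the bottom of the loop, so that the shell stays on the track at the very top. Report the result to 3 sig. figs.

h_min ≈ 1.25 m

The moment of inertia is (2/3)MR², giving k ≡ I/(MR²) = 2/3.
At the top of the loop, the minimum-contact condition is Mg = Mv_top²/r, so v_top² = gr.
With ω = v/R, the kinetic energy at speed v is ½(1+k)Mv² = (5/6)Mv².
Energy conservation from release (height h) to the top (height 2r): Mgh = Mg(2r) + (5/6)M·gr.
Thus h_min = 2r + (1+k)r/2 = r(2 + 1.667/2) = 0.441 × 2.833 ≈ 1.25 m.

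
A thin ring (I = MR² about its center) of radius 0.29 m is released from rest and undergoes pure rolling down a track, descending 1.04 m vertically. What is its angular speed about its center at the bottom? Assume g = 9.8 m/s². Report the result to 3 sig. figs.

ω ≈ 11.0 rad/s

With I = MR², the ratio k = I/(MR²) is 1.
Pure rolling means v = ωR; then KE = ½Mv² + ½I(v/R)² = ½(1+k)Mv² = Mv².
Energy conservation Mgh = ½(1+k)Mv² gives v = √(2gh/(1+k)) = √(2 × 9.8 × 1.04 / 2) = 3.192 m/s.
Then ω = v/R = 3.192 / 0.29 ≈ 11.0 rad/s.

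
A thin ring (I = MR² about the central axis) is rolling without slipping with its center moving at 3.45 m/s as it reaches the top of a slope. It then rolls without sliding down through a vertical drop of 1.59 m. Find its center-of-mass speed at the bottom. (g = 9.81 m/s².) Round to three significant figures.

Here I = MR², so the shape factor k = I/(MR²) = 1.
Rolling without slipping gives ω = v/R, so the total kinetic energy is ½Mv² + ½Iω² = ½(1+k)Mv² = Mv².
Conserving energy between top and bottom: Mv² = Mv₀² + Mgh, hence v² = v₀² + 2gh/(1+k).
v = √(3.45² + 2×9.81×1.59/2) = √27.5 ≈ 5.24 m/s.

v ≈ 5.24 m/s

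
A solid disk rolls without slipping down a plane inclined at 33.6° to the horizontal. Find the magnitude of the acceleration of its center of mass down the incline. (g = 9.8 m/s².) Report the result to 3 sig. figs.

a ≈ 3.62 m/s²

For this body I = (1/2)MR², i.e. k = I/(MR²) = 0.5.
Newton's second law down the slope: Mg sinθ − f = Ma. The torque equation fR = Iα (with α = a/R) gives f = kMa.
Eliminating f: Mg sinθ = (1+k)Ma, so a = g sinθ/(1+k) = 9.8 × sin33.6° / 1.5 ≈ 3.62 m/s².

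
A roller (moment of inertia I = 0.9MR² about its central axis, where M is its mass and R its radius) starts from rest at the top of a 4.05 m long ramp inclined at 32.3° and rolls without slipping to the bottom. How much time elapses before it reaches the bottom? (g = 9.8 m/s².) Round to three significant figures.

The moment of inertia is 0.9MR², giving k ≡ I/(MR²) = 0.9.
Along the incline Mg sinθ − f = Ma, and torque about the center fR = Iα = kMR²(a/R) gives f = kMa.
Hence a = g sinθ/(1+k) = 9.8×sin32.3°/1.9 = 2.756 m/s².
Starting from rest, L = ½at², so t = √(2L/a) = √(2×4.05/2.756) ≈ 1.71 s.

t ≈ 1.71 s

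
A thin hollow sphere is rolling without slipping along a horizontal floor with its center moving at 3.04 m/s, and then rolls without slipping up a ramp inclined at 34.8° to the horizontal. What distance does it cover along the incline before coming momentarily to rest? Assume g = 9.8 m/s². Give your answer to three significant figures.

d ≈ 1.38 m

For this body I = (2/3)MR², i.e. k = I/(MR²) = 2/3.
The rolling condition ω = v/R makes the rotational term ½I(v/R)² = ½kMv², so KE_total = ½(1+k)Mv² = (5/6)Mv².
Setting this equal to Mgh gives the vertical rise h = (1+k)v₀²/(2g) = 1.667×3.04²/(2×9.8) = 0.7859 m.
Along the incline, d = h/sinθ = 0.7859/sin34.8° ≈ 1.38 m.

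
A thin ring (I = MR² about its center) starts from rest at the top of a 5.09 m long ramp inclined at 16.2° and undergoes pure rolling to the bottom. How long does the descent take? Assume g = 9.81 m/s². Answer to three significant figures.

t ≈ 2.73 s

With I = MR², the ratio k = I/(MR²) is 1.
Translational: Mg sinθ − f = Ma. Rotational about the CM: fR = Iα = kMRa, so f = kMa.
Hence a = g sinθ/(1+k) = 9.81×sin16.2°/2 = 1.368 m/s².
Starting from rest, L = ½at², so t = √(2L/a) = √(2×5.09/1.368) ≈ 2.73 s.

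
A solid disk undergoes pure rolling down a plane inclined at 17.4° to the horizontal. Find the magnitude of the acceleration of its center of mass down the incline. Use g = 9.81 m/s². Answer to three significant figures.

a ≈ 1.96 m/s²

With I = (1/2)MR², the ratio k = I/(MR²) is 0.5.
Newton's second law down the slope: Mg sinθ − f = Ma. The torque equation fR = Iα (with α = a/R) gives f = kMa.
Eliminating f: Mg sinθ = (1+k)Ma, so a = g sinθ/(1+k) = 9.81 × sin17.4° / 1.5 ≈ 1.96 m/s².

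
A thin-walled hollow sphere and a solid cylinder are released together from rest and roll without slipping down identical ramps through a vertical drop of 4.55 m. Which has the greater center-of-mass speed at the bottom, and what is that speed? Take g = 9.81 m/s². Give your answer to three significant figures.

For rolling without slipping, Mgh = ½(1+k)Mv² where k = I/(MR²), so v = √(2gh/(1+k)).
Thin-walled hollow sphere: k = 2/3, giving v = √(2×9.81×4.55/1.667) = 7.319 m/s.
Solid cylinder: k = 0.5, giving v = √(2×9.81×4.55/1.5) = 7.715 m/s.
The smaller k wins: the solid cylinder, at ≈ 7.71 m/s.

the solid cylinder, at v ≈ 7.71 m/s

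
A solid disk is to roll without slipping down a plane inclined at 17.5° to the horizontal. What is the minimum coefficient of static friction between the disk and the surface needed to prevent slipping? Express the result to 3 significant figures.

The moment of inertia is (1/2)MR², giving k ≡ I/(MR²) = 0.5.
Along the incline Mg sinθ − f = Ma, and torque about the center fR = Iα = kMR²(a/R) gives f = kMa.
These give a = g sinθ/(1+k) and the required friction f = kMg sinθ/(1+k).
The normal force is N = Mg cosθ, so μ_min = f/N = k tanθ/(1+k).
μ_min = 0.5 × tan17.5° / 1.5 ≈ 0.105.

μ_min ≈ 0.105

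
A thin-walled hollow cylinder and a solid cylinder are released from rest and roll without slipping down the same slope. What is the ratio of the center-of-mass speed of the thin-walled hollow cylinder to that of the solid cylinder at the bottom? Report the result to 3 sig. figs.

Each satisfies Mgh = ½(1+k)Mv² with k = I/(MR²), so v ∝ 1/√(1+k).
For the thin-walled hollow cylinder k = 1; for the solid cylinder k = 0.5.
v₁/v₂ = √((1+k₂)/(1+k₁)) = √(1.5/2) ≈ 0.866.

v_ratio ≈ 0.866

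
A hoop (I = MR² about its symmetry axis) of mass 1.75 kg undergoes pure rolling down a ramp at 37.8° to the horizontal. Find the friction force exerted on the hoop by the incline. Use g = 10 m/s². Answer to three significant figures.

f ≈ 5.36 N

For this body I = MR², i.e. k = I/(MR²) = 1.
Along the incline Mg sinθ − f = Ma, and torque about the center fR = Iα = kMR²(a/R) gives f = kMa.
Combining, a = g sinθ/(1+k) and f = kMa = kMg sinθ/(1+k).
f = 1 × 1.75 × 10 × sin37.8° / 2 ≈ 5.36 N.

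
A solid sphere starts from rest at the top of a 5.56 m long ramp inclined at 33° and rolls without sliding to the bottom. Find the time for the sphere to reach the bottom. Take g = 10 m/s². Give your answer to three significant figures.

t ≈ 1.69 s

For this body I = (2/5)MR², i.e. k = I/(MR²) = 0.4.
Along the incline Mg sinθ − f = Ma, and torque about the center fR = Iα = kMR²(a/R) gives f = kMa.
Hence a = g sinθ/(1+k) = 10×sin33°/1.4 = 3.89 m/s².
Starting from rest, L = ½at², so t = √(2L/a) = √(2×5.56/3.89) ≈ 1.69 s.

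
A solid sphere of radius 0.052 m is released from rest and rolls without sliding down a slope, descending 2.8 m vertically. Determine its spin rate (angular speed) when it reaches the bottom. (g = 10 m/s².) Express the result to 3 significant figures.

ω ≈ 122 rad/s

Here I = (2/5)MR², so the shape factor k = I/(MR²) = 0.4.
Pure rolling means v = ωR; then KE = ½Mv² + ½I(v/R)² = ½(1+k)Mv² = (7/10)Mv².
Energy conservation Mgh = ½(1+k)Mv² gives v = √(2gh/(1+k)) = √(2 × 10 × 2.8 / 1.4) = 6.325 m/s.
The angular speed follows from ω = v/R = 6.325/0.052 ≈ 122 rad/s.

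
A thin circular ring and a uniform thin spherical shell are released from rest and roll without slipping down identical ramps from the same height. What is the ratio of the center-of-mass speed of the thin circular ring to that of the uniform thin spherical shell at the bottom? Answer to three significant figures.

Each satisfies Mgh = ½(1+k)Mv² with k = I/(MR²), so v ∝ 1/√(1+k).
For the thin circular ring k = 1; for the uniform thin spherical shell k = 2/3.
v₁/v₂ = √((1+k₂)/(1+k₁)) = √(1.667/2) ≈ 0.913.

v_ratio ≈ 0.913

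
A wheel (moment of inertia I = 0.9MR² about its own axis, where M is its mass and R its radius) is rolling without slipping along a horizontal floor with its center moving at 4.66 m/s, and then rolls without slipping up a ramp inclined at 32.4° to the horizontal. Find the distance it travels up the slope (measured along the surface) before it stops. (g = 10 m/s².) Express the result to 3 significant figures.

d ≈ 3.85 m

Here I = 0.9MR², so the shape factor k = I/(MR²) = 0.9.
Since it rolls without slipping, ω = v/R and KE = ½Mv² + ½Iω² = ½(1+k)Mv² = (19/20)Mv².
Setting this equal to Mgh gives the vertical rise h = (1+k)v₀²/(2g) = 1.9×4.66²/(2×10) = 2.063 m.
Along the incline, d = h/sinθ = 2.063/sin32.4° ≈ 3.85 m.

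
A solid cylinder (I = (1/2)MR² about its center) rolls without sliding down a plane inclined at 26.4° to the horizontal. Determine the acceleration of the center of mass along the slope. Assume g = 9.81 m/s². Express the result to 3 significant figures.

a ≈ 2.91 m/s²

For this body I = (1/2)MR², i.e. k = I/(MR²) = 0.5.
Translational: Mg sinθ − f = Ma. Rotational about the CM: fR = Iα = kMRa, so f = kMa.
Eliminating f: Mg sinθ = (1+k)Ma, so a = g sinθ/(1+k) = 9.81 × sin26.4° / 1.5 ≈ 2.91 m/s².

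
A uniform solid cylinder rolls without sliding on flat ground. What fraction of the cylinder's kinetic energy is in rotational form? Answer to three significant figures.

fraction ≈ 0.333

For this body I = (1/2)MR², i.e. k = I/(MR²) = 0.5.
With ω = v/R, KE_trans = ½Mv² and KE_rot = ½Iω² = ½kMv², so KE_total = ½(1+k)Mv².
The rotational fraction is therefore k/(1+k) = 0.5/1.5 ≈ 0.333.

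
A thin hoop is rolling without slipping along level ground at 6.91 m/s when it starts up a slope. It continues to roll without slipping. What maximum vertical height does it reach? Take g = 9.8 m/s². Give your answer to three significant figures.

With I = MR², the ratio k = I/(MR²) is 1.
Pure rolling means v = ωR; then KE = ½Mv² + ½I(v/R)² = ½(1+k)Mv² = Mv².
All of this converts to potential energy at the highest point: Mv₀² = Mgh.
Thus h = (1+k)v₀²/(2g) = 2 × 6.91² / (2 × 9.8) ≈ 4.87 m.

h ≈ 4.87 m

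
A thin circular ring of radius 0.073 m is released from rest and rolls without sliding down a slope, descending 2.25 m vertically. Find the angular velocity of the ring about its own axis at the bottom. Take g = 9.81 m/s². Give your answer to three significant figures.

ω ≈ 64.4 rad/s

Here I = MR², so the shape factor k = I/(MR²) = 1.
The rolling condition ω = v/R makes the rotational term ½I(v/R)² = ½kMv², so KE_total = ½(1+k)Mv² = Mv².
Energy conservation Mgh = ½(1+k)Mv² gives v = √(2gh/(1+k)) = √(2 × 9.81 × 2.25 / 2) = 4.698 m/s.
Then ω = v/R = 4.698 / 0.073 ≈ 64.4 rad/s.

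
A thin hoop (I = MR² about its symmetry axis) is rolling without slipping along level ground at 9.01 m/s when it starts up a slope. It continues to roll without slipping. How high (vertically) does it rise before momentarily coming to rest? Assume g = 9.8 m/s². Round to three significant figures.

h ≈ 8.28 m

For this body I = MR², i.e. k = I/(MR²) = 1.
Rolling without slipping gives ω = v/R, so the total kinetic energy is ½Mv² + ½Iω² = ½(1+k)Mv² = Mv².
All of this converts to potential energy at the highest point: Mv₀² = Mgh.
Thus h = (1+k)v₀²/(2g) = 2 × 9.01² / (2 × 9.8) ≈ 8.28 m.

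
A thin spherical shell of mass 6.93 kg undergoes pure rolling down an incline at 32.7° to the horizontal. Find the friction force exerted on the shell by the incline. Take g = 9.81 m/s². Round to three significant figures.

f ≈ 14.7 N

For this body I = (2/3)MR², i.e. k = I/(MR²) = 2/3.
Translational: Mg sinθ − f = Ma. Rotational about the CM: fR = Iα = kMRa, so f = kMa.
Combining, a = g sinθ/(1+k) and f = kMa = kMg sinθ/(1+k).
f = (2/3) × 6.93 × 9.81 × sin32.7° / 1.667 ≈ 14.7 N.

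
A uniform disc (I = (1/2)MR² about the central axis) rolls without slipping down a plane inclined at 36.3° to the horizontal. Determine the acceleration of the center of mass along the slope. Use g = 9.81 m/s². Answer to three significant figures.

a ≈ 3.87 m/s²

For this body I = (1/2)MR², i.e. k = I/(MR²) = 0.5.
Newton's second law down the slope: Mg sinθ − f = Ma. The torque equation fR = Iα (with α = a/R) gives f = kMa.
Eliminating f: Mg sinθ = (1+k)Ma, so a = g sinθ/(1+k) = 9.81 × sin36.3° / 1.5 ≈ 3.87 m/s².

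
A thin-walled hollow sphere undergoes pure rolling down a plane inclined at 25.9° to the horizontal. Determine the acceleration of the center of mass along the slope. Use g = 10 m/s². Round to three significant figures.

Here I = (2/3)MR², so the shape factor k = I/(MR²) = 2/3.
Translational: Mg sinθ − f = Ma. Rotational about the CM: fR = Iα = kMRa, so f = kMa.
Eliminating f: Mg sinθ = (1+k)Ma, so a = g sinθ/(1+k) = 10 × sin25.9° / 1.667 ≈ 2.62 m/s².

a ≈ 2.62 m/s²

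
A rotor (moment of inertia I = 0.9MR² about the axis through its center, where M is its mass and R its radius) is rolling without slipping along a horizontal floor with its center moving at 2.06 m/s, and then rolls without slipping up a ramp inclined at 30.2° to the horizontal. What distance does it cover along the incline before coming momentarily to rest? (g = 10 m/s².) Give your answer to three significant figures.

d ≈ 0.801 m

Here I = 0.9MR², so the shape factor k = I/(MR²) = 0.9.
Rolling without slipping gives ω = v/R, so the total kinetic energy is ½Mv² + ½Iω² = ½(1+k)Mv² = (19/20)Mv².
Setting this equal to Mgh gives the vertical rise h = (1+k)v₀²/(2g) = 1.9×2.06²/(2×10) = 0.4031 m.
Along the incline, d = h/sinθ = 0.4031/sin30.2° ≈ 0.801 m.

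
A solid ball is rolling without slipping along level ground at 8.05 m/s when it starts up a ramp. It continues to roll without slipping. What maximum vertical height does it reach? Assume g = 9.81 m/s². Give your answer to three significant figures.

h ≈ 4.62 m

The moment of inertia is (2/5)MR², giving k ≡ I/(MR²) = 0.4.
Rolling without slipping gives ω = v/R, so the total kinetic energy is ½Mv² + ½Iω² = ½(1+k)Mv² = (7/10)Mv².
All of this converts to potential energy at the highest point: (7/10)Mv₀² = Mgh.
Thus h = (1+k)v₀²/(2g) = 1.4 × 8.05² / (2 × 9.81) ≈ 4.62 m.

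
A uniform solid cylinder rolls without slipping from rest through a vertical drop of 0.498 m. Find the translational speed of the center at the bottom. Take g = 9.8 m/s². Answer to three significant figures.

v ≈ 2.55 m/s

The moment of inertia is (1/2)MR², giving k ≡ I/(MR²) = 0.5.
Rolling without slipping gives ω = v/R, so the total kinetic energy is ½Mv² + ½Iω² = ½(1+k)Mv² = (3/4)Mv².
Energy conservation: Mgh = (3/4)Mv², so v = √(2gh/(1+k)) = √(2 × 9.8 × 0.498 / 1.5) ≈ 2.55 m/s.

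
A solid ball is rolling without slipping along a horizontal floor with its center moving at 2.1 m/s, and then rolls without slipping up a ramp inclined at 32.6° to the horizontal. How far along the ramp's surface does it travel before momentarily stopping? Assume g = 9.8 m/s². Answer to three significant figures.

d ≈ 0.585 m

For this body I = (2/5)MR², i.e. k = I/(MR²) = 0.4.
Pure rolling means v = ωR; then KE = ½Mv² + ½I(v/R)² = ½(1+k)Mv² = (7/10)Mv².
Setting this equal to Mgh gives the vertical rise h = (1+k)v₀²/(2g) = 1.4×2.1²/(2×9.8) = 0.315 m.
Along the incline, d = h/sinθ = 0.315/sin32.6° ≈ 0.585 m.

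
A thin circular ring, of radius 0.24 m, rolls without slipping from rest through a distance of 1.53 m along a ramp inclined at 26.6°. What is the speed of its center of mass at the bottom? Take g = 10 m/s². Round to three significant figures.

Here I = MR², so the shape factor k = I/(MR²) = 1.
Pure rolling means v = ωR; then KE = ½Mv² + ½I(v/R)² = ½(1+k)Mv² = Mv².
The vertical drop is h = L sinθ = 1.53 × sin26.6° = 0.6851 m.
Setting Mgh = Mv² gives v = √(2gh/(1+k)) = √(2·10·0.6851/2) ≈ 2.62 m/s.

v ≈ 2.62 m/s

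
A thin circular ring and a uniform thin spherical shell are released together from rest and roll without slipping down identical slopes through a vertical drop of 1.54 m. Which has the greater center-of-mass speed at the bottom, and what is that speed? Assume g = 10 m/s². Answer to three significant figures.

For rolling without slipping, Mgh = ½(1+k)Mv² where k = I/(MR²), so v = √(2gh/(1+k)).
Thin circular ring: k = 1, giving v = √(2×10×1.54/2) = 3.924 m/s.
Uniform thin spherical shell: k = 2/3, giving v = √(2×10×1.54/1.667) = 4.299 m/s.
The smaller k wins: the uniform thin spherical shell, at ≈ 4.30 m/s.

the uniform thin spherical shell, at v ≈ 4.30 m/s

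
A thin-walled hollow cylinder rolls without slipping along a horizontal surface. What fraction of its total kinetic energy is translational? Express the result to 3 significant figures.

The moment of inertia is MR², giving k ≡ I/(MR²) = 1.
Since ω = v/R, the translational part is ½Mv² and the rotational part is ½I(v/R)² = ½kMv²; the total is ½(1+k)Mv².
The translational fraction is therefore 1/(1+k) = 1/2 ≈ 0.500.

fraction ≈ 0.500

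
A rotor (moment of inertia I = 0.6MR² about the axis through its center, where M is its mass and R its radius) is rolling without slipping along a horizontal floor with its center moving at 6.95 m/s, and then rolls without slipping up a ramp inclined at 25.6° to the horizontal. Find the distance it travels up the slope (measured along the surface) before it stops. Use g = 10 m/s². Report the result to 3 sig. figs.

d ≈ 8.94 m

Here I = 0.6MR², so the shape factor k = I/(MR²) = 0.6.
Since it rolls without slipping, ω = v/R and KE = ½Mv² + ½Iω² = ½(1+k)Mv² = (4/5)Mv².
Setting this equal to Mgh gives the vertical rise h = (1+k)v₀²/(2g) = 1.6×6.95²/(2×10) = 3.864 m.
The distance along the slope is d = h/sinθ = 3.864/sin25.6° ≈ 8.94 m.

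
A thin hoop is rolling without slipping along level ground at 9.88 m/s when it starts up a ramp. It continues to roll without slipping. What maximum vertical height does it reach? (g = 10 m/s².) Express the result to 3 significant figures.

h ≈ 9.76 m

For this body I = MR², i.e. k = I/(MR²) = 1.
Since it rolls without slipping, ω = v/R and KE = ½Mv² + ½Iω² = ½(1+k)Mv² = Mv².
All of this converts to potential energy at the highest point: Mv₀² = Mgh.
Thus h = (1+k)v₀²/(2g) = 2 × 9.88² / (2 × 10) ≈ 9.76 m.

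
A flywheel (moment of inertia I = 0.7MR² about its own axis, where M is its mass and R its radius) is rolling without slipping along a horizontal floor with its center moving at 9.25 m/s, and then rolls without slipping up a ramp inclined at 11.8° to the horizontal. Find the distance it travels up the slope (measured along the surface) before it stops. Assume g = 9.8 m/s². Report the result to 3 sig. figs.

d ≈ 36.3 m

For this body I = 0.7MR², i.e. k = I/(MR²) = 0.7.
Rolling without slipping gives ω = v/R, so the total kinetic energy is ½Mv² + ½Iω² = ½(1+k)Mv² = (17/20)Mv².
Setting this equal to Mgh gives the vertical rise h = (1+k)v₀²/(2g) = 1.7×9.25²/(2×9.8) = 7.421 m.
Along the incline, d = h/sinθ = 7.421/sin11.8° ≈ 36.3 m.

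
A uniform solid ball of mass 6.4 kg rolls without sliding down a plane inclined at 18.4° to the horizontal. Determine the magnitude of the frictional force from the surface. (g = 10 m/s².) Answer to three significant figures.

For this body I = (2/5)MR², i.e. k = I/(MR²) = 0.4.
Newton's second law down the slope: Mg sinθ − f = Ma. The torque equation fR = Iα (with α = a/R) gives f = kMa.
Combining, a = g sinθ/(1+k) and f = kMa = kMg sinθ/(1+k).
f = 0.4 × 6.4 × 10 × sin18.4° / 1.4 ≈ 5.77 N.

f ≈ 5.77 N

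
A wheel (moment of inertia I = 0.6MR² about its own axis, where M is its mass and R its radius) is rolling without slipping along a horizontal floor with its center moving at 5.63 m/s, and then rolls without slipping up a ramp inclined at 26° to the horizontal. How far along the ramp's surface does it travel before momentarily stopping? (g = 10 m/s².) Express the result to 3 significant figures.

d ≈ 5.78 m

Here I = 0.6MR², so the shape factor k = I/(MR²) = 0.6.
The rolling condition ω = v/R makes the rotational term ½I(v/R)² = ½kMv², so KE_total = ½(1+k)Mv² = (4/5)Mv².
Setting this equal to Mgh gives the vertical rise h = (1+k)v₀²/(2g) = 1.6×5.63²/(2×10) = 2.536 m.
Along the incline, d = h/sinθ = 2.536/sin26° ≈ 5.78 m.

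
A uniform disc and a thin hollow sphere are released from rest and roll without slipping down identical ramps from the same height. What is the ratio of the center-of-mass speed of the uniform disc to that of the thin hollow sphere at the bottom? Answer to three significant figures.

Each satisfies Mgh = ½(1+k)Mv² with k = I/(MR²), so v ∝ 1/√(1+k).
For the uniform disc k = 0.5; for the thin hollow sphere k = 2/3.
v₁/v₂ = √((1+k₂)/(1+k₁)) = √(1.667/1.5) ≈ 1.05.

v_ratio ≈ 1.05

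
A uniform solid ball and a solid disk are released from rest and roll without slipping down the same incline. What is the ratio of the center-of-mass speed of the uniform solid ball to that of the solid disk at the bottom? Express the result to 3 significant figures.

v_ratio ≈ 1.04

Each satisfies Mgh = ½(1+k)Mv² with k = I/(MR²), so v ∝ 1/√(1+k).
For the uniform solid ball k = 0.4; for the solid disk k = 0.5.
v₁/v₂ = √((1+k₂)/(1+k₁)) = √(1.5/1.4) ≈ 1.04.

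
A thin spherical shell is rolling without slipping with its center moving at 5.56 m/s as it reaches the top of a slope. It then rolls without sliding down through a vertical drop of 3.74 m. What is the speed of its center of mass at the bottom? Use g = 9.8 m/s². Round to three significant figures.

The moment of inertia is (2/3)MR², giving k ≡ I/(MR²) = 2/3.
Rolling without slipping gives ω = v/R, so the total kinetic energy is ½Mv² + ½Iω² = ½(1+k)Mv² = (5/6)Mv².
Energy conservation: (5/6)Mv₀² + Mgh = (5/6)Mv², so v² = v₀² + 2gh/(1+k).
v = √(5.56² + 2×9.8×3.74/1.667) = √74.9 ≈ 8.65 m/s.

v ≈ 8.65 m/s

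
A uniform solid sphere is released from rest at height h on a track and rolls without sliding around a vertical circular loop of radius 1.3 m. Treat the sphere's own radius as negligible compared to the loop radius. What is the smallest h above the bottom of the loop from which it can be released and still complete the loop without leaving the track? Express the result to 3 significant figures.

Here I = (2/5)MR², so the shape factor k = I/(MR²) = 0.4.
At the top of the loop, the minimum-contact condition is Mg = Mv_top²/r, so v_top² = gr.
With ω = v/R, the kinetic energy at speed v is ½(1+k)Mv² = (7/10)Mv².
Energy conservation from release (height h) to the top (height 2r): Mgh = Mg(2r) + (7/10)M·gr.
Thus h_min = 2r + (1+k)r/2 = r(2 + 1.4/2) = 1.3 × 2.7 ≈ 3.51 m.

h_min ≈ 3.51 m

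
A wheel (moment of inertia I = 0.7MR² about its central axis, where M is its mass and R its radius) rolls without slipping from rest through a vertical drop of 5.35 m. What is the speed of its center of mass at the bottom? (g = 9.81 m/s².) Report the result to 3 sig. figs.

Here I = 0.7MR², so the shape factor k = I/(MR²) = 0.7.
Since it rolls without slipping, ω = v/R and KE = ½Mv² + ½Iω² = ½(1+k)Mv² = (17/20)Mv².
Energy conservation: Mgh = (17/20)Mv², so v = √(2gh/(1+k)) = √(2 × 9.81 × 5.35 / 1.7) ≈ 7.86 m/s.

v ≈ 7.86 m/s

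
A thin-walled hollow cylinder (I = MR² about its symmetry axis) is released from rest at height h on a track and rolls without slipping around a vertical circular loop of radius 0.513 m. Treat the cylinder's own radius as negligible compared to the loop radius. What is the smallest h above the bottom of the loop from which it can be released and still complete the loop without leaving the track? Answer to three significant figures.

h_min ≈ 1.54 m

Here I = MR², so the shape factor k = I/(MR²) = 1.
At the top, contact is just lost when gravity alone supplies the centripetal force: Mg = Mv_top²/r, i.e. v_top² = gr.
With ω = v/R, the kinetic energy at speed v is ½(1+k)Mv² = Mv².
Energy conservation from release (height h) to the top (height 2r): Mgh = Mg(2r) + M·gr.
Thus h_min = 2r + (1+k)r/2 = r(2 + 2/2) = 0.513 × 3 ≈ 1.54 m.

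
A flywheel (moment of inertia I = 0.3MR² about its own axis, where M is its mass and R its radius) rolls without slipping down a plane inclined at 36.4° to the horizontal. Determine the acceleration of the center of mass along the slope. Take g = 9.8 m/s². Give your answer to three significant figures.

a ≈ 4.47 m/s²

For this body I = 0.3MR², i.e. k = I/(MR²) = 0.3.
Newton's second law down the slope: Mg sinθ − f = Ma. The torque equation fR = Iα (with α = a/R) gives f = kMa.
Eliminating f: Mg sinθ = (1+k)Ma, so a = g sinθ/(1+k) = 9.8 × sin36.4° / 1.3 ≈ 4.47 m/s².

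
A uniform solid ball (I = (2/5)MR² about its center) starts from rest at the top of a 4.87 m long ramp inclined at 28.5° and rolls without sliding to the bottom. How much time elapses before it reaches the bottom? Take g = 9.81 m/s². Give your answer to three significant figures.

Here I = (2/5)MR², so the shape factor k = I/(MR²) = 0.4.
Translational: Mg sinθ − f = Ma. Rotational about the CM: fR = Iα = kMRa, so f = kMa.
Hence a = g sinθ/(1+k) = 9.81×sin28.5°/1.4 = 3.344 m/s².
With constant a from rest, t = √(2L/a) = √(2·4.87/3.344) ≈ 1.71 s.

t ≈ 1.71 s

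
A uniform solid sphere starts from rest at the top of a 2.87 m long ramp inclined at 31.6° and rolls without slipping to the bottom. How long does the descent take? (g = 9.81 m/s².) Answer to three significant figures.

With I = (2/5)MR², the ratio k = I/(MR²) is 0.4.
Translational: Mg sinθ − f = Ma. Rotational about the CM: fR = Iα = kMRa, so f = kMa.
Hence a = g sinθ/(1+k) = 9.81×sin31.6°/1.4 = 3.672 m/s².
Starting from rest, L = ½at², so t = √(2L/a) = √(2×2.87/3.672) ≈ 1.25 s.

t ≈ 1.25 s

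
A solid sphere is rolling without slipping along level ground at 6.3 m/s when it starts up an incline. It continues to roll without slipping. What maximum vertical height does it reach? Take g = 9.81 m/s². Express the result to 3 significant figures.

h ≈ 2.83 m

The moment of inertia is (2/5)MR², giving k ≡ I/(MR²) = 0.4.
The rolling condition ω = v/R makes the rotational term ½I(v/R)² = ½kMv², so KE_total = ½(1+k)Mv² = (7/10)Mv².
At the top the kinetic energy is zero, so (7/10)Mv₀² = Mgh.
Thus h = (1+k)v₀²/(2g) = 1.4 × 6.3² / (2 × 9.81) ≈ 2.83 m.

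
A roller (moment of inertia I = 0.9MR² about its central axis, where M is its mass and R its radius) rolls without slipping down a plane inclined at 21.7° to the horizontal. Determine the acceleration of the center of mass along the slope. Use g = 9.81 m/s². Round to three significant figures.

The moment of inertia is 0.9MR², giving k ≡ I/(MR²) = 0.9.
Translational: Mg sinθ − f = Ma. Rotational about the CM: fR = Iα = kMRa, so f = kMa.
Eliminating f: Mg sinθ = (1+k)Ma, so a = g sinθ/(1+k) = 9.81 × sin21.7° / 1.9 ≈ 1.91 m/s².

a ≈ 1.91 m/s²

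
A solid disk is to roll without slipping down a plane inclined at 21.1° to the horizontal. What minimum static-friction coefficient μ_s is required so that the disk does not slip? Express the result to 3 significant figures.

μ_min ≈ 0.129

Here I = (1/2)MR², so the shape factor k = I/(MR²) = 0.5.
Newton's second law down the slope: Mg sinθ − f = Ma. The torque equation fR = Iα (with α = a/R) gives f = kMa.
These give a = g sinθ/(1+k) and the required friction f = kMg sinθ/(1+k).
The normal force is N = Mg cosθ, so μ_min = f/N = k tanθ/(1+k).
μ_min = 0.5 × tan21.1° / 1.5 ≈ 0.129.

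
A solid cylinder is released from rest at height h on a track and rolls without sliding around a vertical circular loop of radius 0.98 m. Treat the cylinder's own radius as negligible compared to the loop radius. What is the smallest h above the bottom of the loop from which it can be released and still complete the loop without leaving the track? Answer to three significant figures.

For this body I = (1/2)MR², i.e. k = I/(MR²) = 0.5.
At the top of the loop, the minimum-contact condition is Mg = Mv_top²/r, so v_top² = gr.
With ω = v/R, the kinetic energy at speed v is ½(1+k)Mv² = (3/4)Mv².
Energy conservation from release (height h) to the top (height 2r): Mgh = Mg(2r) + (3/4)M·gr.
Thus h_min = 2r + (1+k)r/2 = r(2 + 1.5/2) = 0.98 × 2.75 ≈ 2.70 m.

h_min ≈ 2.70 m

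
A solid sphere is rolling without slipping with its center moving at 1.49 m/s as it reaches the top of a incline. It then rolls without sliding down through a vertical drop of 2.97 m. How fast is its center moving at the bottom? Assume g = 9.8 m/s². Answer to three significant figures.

v ≈ 6.62 m/s

For this body I = (2/5)MR², i.e. k = I/(MR²) = 0.4.
The rolling condition ω = v/R makes the rotational term ½I(v/R)² = ½kMv², so KE_total = ½(1+k)Mv² = (7/10)Mv².
Energy conservation: (7/10)Mv₀² + Mgh = (7/10)Mv², so v² = v₀² + 2gh/(1+k).
v = √(1.49² + 2×9.8×2.97/1.4) = √43.8 ≈ 6.62 m/s.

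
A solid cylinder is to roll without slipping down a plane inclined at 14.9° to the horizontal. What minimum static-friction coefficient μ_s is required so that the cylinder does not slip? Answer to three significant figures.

μ_min ≈ 0.0887

Here I = (1/2)MR², so the shape factor k = I/(MR²) = 0.5.
Newton's second law down the slope: Mg sinθ − f = Ma. The torque equation fR = Iα (with α = a/R) gives f = kMa.
These give a = g sinθ/(1+k) and the required friction f = kMg sinθ/(1+k).
With N = Mg cosθ, the no-slip condition f ≤ μN gives μ_min = f/N = k tanθ/(1+k).
μ_min = 0.5 × tan14.9° / 1.5 ≈ 0.0887.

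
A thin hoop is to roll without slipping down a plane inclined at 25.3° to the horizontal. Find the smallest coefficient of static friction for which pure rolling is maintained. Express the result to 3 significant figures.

μ_min ≈ 0.236

The moment of inertia is MR², giving k ≡ I/(MR²) = 1.
Translational: Mg sinθ − f = Ma. Rotational about the CM: fR = Iα = kMRa, so f = kMa.
These give a = g sinθ/(1+k) and the required friction f = kMg sinθ/(1+k).
The normal force is N = Mg cosθ, so μ_min = f/N = k tanθ/(1+k).
μ_min = 1 × tan25.3° / 2 ≈ 0.236.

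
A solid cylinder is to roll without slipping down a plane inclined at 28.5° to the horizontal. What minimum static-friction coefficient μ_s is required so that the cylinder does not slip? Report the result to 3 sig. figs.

Here I = (1/2)MR², so the shape factor k = I/(MR²) = 0.5.
Newton's second law down the slope: Mg sinθ − f = Ma. The torque equation fR = Iα (with α = a/R) gives f = kMa.
These give a = g sinθ/(1+k) and the required friction f = kMg sinθ/(1+k).
The normal force is N = Mg cosθ, so μ_min = f/N = k tanθ/(1+k).
μ_min = 0.5 × tan28.5° / 1.5 ≈ 0.181.

μ_min ≈ 0.181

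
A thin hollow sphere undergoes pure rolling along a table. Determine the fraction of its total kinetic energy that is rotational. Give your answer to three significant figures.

For this body I = (2/3)MR², i.e. k = I/(MR²) = 2/3.
Since ω = v/R, the translational part is ½Mv² and the rotational part is ½I(v/R)² = ½kMv²; the total is ½(1+k)Mv².
The rotational fraction is therefore k/(1+k) = (2/3)/1.667 ≈ 0.400.

fraction ≈ 0.400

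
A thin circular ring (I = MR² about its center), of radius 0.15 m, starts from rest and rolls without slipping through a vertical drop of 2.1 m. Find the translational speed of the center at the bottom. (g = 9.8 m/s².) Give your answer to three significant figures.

The moment of inertia is MR², giving k ≡ I/(MR²) = 1.
The rolling condition ω = v/R makes the rotational term ½I(v/R)² = ½kMv², so KE_total = ½(1+k)Mv² = Mv².
Setting Mgh = Mv² gives v = √(2gh/(1+k)) = √(2·9.8·2.1/2) ≈ 4.54 m/s.

v ≈ 4.54 m/s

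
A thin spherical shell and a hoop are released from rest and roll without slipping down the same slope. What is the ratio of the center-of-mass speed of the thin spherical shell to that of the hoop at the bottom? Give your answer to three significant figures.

v_ratio ≈ 1.10

Each satisfies Mgh = ½(1+k)Mv² with k = I/(MR²), so v ∝ 1/√(1+k).
For the thin spherical shell k = 2/3; for the hoop k = 1.
v₁/v₂ = √((1+k₂)/(1+k₁)) = √(2/1.667) ≈ 1.10.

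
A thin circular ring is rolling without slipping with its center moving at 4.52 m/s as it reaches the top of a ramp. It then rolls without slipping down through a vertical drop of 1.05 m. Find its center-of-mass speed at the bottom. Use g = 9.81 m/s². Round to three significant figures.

With I = MR², the ratio k = I/(MR²) is 1.
Pure rolling means v = ωR; then KE = ½Mv² + ½I(v/R)² = ½(1+k)Mv² = Mv².
Energy conservation: Mv₀² + Mgh = Mv², so v² = v₀² + 2gh/(1+k).
v = √(4.52² + 2×9.81×1.05/2) = √30.73 ≈ 5.54 m/s.

v ≈ 5.54 m/s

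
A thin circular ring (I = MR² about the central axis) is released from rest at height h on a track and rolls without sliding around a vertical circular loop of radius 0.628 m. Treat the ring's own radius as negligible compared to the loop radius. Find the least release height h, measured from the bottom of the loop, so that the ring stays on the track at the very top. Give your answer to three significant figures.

The moment of inertia is MR², giving k ≡ I/(MR²) = 1.
At the top, contact is just lost when gravity alone supplies the centripetal force: Mg = Mv_top²/r, i.e. v_top² = gr.
With ω = v/R, the kinetic energy at speed v is ½(1+k)Mv² = Mv².
Energy conservation from release (height h) to the top (height 2r): Mgh = Mg(2r) + M·gr.
Thus h_min = 2r + (1+k)r/2 = r(2 + 2/2) = 0.628 × 3 ≈ 1.88 m.

h_min ≈ 1.88 m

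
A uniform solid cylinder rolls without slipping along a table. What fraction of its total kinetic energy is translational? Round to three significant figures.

fraction ≈ 0.667

For this body I = (1/2)MR², i.e. k = I/(MR²) = 0.5.
With ω = v/R, KE_trans = ½Mv² and KE_rot = ½Iω² = ½kMv², so KE_total = ½(1+k)Mv².
The translational fraction is therefore 1/(1+k) = 1/1.5 ≈ 0.667.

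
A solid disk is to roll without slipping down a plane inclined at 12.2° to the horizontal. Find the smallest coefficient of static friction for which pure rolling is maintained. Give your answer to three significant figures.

The moment of inertia is (1/2)MR², giving k ≡ I/(MR²) = 0.5.
Translational: Mg sinθ − f = Ma. Rotational about the CM: fR = Iα = kMRa, so f = kMa.
These give a = g sinθ/(1+k) and the required friction f = kMg sinθ/(1+k).
The normal force is N = Mg cosθ, so μ_min = f/N = k tanθ/(1+k).
μ_min = 0.5 × tan12.2° / 1.5 ≈ 0.0721.

μ_min ≈ 0.0721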